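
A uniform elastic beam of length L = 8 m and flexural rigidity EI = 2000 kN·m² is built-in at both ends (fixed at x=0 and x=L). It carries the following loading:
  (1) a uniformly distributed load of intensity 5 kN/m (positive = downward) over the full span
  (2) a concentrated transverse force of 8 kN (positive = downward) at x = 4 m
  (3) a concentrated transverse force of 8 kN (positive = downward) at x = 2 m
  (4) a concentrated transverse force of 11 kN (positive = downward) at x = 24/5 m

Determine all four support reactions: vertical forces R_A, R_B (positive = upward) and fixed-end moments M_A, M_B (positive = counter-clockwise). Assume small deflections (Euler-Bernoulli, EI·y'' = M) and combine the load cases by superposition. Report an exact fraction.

Load 1 — uniform load w=5 kN/m over full span:
  R_A = wL/2 = 5·8/2 = 20 kN
  M_A = wL²/12 = 5·8²/12 = 80/3 kN·m
  R_B = wL/2 = 5·8/2 = 20 kN
  M_B = -wL²/12 = -5·8²/12 = -80/3 kN·m
Load 2 — point force P=8 kN at a=4 m (b=L-a=4):
  R_A = Pb²(3a+b)/L³ = 8·4²·(3·4+4)/8³ = 4 kN
  M_A = Pab²/L² = 8·4·4²/8² = 8 kN·m
  R_B = Pa²(a+3b)/L³ = 8·4²·(4+3·4)/8³ = 4 kN
  M_B = -Pa²b/L² = -8·4²·4/8² = -8 kN·m
Load 3 — point force P=8 kN at a=2 m (b=L-a=6):
  R_A = Pb²(3a+b)/L³ = 8·6²·(3·2+6)/8³ = 27/4 kN
  M_A = Pab²/L² = 8·2·6²/8² = 9 kN·m
  R_B = Pa²(a+3b)/L³ = 8·2²·(2+3·6)/8³ = 5/4 kN
  M_B = -Pa²b/L² = -8·2²·6/8² = -3 kN·m
Load 4 — point force P=11 kN at a=24/5 m (b=L-a=16/5):
  R_A = Pb²(3a+b)/L³ = 11·(16/5)²·(3·(24/5)+(16/5))/8³ = 484/125 kN
  M_A = Pab²/L² = 11·(24/5)·(16/5)²/8² = 1056/125 kN·m
  R_B = Pa²(a+3b)/L³ = 11·(24/5)²·((24/5)+3·(16/5))/8³ = 891/125 kN
  M_B = -Pa²b/L² = -11·(24/5)²·(16/5)/8² = -1584/125 kN·m
Superposition: R_A = 17311/500 kN, M_A = 19543/375 kN·m, R_B = 16189/500 kN, M_B = -18877/375 kN·m

R_A = 17311/500 kN, M_A = 19543/375 kN·m, R_B = 16189/500 kN, M_B = -18877/375 kN·m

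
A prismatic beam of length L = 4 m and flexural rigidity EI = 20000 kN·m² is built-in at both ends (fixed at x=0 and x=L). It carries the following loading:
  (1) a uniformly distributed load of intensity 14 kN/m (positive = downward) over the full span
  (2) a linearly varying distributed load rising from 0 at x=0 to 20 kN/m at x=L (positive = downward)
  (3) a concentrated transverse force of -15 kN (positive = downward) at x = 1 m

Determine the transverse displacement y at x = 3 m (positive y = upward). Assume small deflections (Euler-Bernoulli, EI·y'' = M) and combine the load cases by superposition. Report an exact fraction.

y(3) = -107/256000 m

Load 1 — uniform load w=14 kN/m over full span:
  y_1 = -wx²(L-x)²/(24EI) = -14·3²·(4-3)²/(24·20000) = -21/80000 m
Load 2 — triangular load w₀=20 kN/m (0→w₀ over full span):
  y_2 = -w₀x²(L-x)²(x+2L)/(120LEI) = -20·3²·(4-3)²·(3+2·4)/(120·4·20000) = -33/160000 m
Load 3 — point force P=-15 kN at a=1 m (b=L-a=3):
  y_3 = -Pa²(L-x)²(3bL-(3b+a)(L-x))/(6L³EI)  [x>a] = -(-15)·1²·(4-3)²·(3·3·4-(3·3+1)·(4-3))/(6·4³·20000) = 13/256000 m
Superposition: y = Σ y_i = -107/256000 m ≈ -0.000418 m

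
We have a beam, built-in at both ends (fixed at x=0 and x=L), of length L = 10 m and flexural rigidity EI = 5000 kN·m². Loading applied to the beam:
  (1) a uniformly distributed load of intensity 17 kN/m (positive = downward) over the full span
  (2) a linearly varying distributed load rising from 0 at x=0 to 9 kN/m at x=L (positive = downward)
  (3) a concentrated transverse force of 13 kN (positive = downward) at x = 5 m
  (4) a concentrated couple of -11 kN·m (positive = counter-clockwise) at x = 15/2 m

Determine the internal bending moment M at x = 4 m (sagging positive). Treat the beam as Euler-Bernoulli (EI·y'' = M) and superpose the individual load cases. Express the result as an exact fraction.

Load 1 — uniform load w=17 kN/m over full span:
  M_1 = wLx/2 - wL²/12 - wx²/2 = 17·10·4/2 - 17·10²/12 - 17·4²/2 = 187/3 kN·m
Load 2 — triangular load w₀=9 kN/m (0→w₀ over full span):
  M_2 = 3w₀Lx/20 - w₀L²/30 - w₀x³/(6L) = 3·9·10·4/20 - 9·10²/30 - 9·4³/(6·10) = 72/5 kN·m
Load 3 — point force P=13 kN at a=5 m (b=L-a=5):
  M_3 = Pb²(3a+b)x/L³ - Pab²/L²  [x≤a] = 13·5²·(3·5+5)·4/10³ - 13·5·5²/10² = 39/4 kN·m
Load 4 — applied couple M₀=-11 kN·m at a=15/2 m (b=L-a=5/2):
  M_4 = R_Ax - M_A  [x≤a] with R_A=-99/80, M_A=-55/16 = (-99/80)·4 - (-55/16) = -121/80 kN·m
Superposition: M = Σ M_i = 20393/240 kN·m ≈ 84.970833 kN·m

M(4) = 20393/240 kN·m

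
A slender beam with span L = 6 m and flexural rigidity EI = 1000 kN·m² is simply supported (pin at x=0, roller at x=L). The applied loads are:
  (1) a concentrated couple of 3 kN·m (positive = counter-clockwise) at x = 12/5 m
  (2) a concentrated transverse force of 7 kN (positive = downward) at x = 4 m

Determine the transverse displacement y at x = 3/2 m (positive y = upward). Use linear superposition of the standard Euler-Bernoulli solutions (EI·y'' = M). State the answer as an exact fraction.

y(3/2) = -40111/2400000 m

Load 1 — applied couple M₀=3 kN·m at a=12/5 m (b=L-a=18/5):
  y_1 = (M₀x³/(6L)+C₁x)/EI  [x≤a] with C₁=M₀(3b²-L²)/(6L)=6/25 = (3·(3/2)³/(6·6)+(6/25)·(3/2))/1000 = 513/800000 m
Load 2 — point force P=7 kN at a=4 m (b=L-a=2):
  y_2 = -Pbx(L²-b²-x²)/(6LEI)  [x≤a] = -7·2·(3/2)·(6²-2²-(3/2)²)/(6·6·1000) = -833/48000 m
Superposition: y = Σ y_i = -40111/2400000 m ≈ -0.016713 m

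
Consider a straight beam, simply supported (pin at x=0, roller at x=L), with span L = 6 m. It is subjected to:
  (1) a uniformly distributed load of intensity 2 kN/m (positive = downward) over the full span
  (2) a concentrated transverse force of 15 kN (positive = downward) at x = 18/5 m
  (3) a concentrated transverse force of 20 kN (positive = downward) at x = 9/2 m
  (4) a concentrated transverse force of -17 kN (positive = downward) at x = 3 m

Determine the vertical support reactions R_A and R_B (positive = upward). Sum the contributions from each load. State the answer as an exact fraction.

Load 1 — uniform load w=2 kN/m over full span:
  R_A = wL/2 = 2·6/2 = 6 kN
  R_B = wL/2 = 2·6/2 = 6 kN
Load 2 — point force P=15 kN at a=18/5 m (b=L-a=12/5):
  R_A = Pb/L = 15·(12/5)/6 = 6 kN
  R_B = Pa/L = 15·(18/5)/6 = 9 kN
Load 3 — point force P=20 kN at a=9/2 m (b=L-a=3/2):
  R_A = Pb/L = 20·(3/2)/6 = 5 kN
  R_B = Pa/L = 20·(9/2)/6 = 15 kN
Load 4 — point force P=-17 kN at a=3 m (b=L-a=3):
  R_A = Pb/L = (-17)·3/6 = -17/2 kN
  R_B = Pa/L = (-17)·3/6 = -17/2 kN
Superposition: R_A = 17/2 kN, R_B = 43/2 kN

R_A = 17/2 kN, R_B = 43/2 kN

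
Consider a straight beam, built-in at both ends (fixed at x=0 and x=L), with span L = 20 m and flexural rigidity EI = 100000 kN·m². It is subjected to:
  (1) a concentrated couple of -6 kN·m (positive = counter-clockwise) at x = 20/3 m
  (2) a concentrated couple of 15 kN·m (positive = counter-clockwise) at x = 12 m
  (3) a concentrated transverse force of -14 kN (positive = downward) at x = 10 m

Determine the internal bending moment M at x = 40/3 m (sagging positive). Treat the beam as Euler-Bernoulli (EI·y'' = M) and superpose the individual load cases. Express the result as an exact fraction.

M(40/3) = -82/5 kN·m

Load 1 — applied couple M₀=-6 kN·m at a=20/3 m (b=L-a=40/3):
  M_1 = R_Ax - M_A - M₀  [x>a] with R_A=-2/5, M_A=0 = (-2/5)·(40/3) - 0 - (-6) = 2/3 kN·m
Load 2 — applied couple M₀=15 kN·m at a=12 m (b=L-a=8):
  M_2 = R_Ax - M_A - M₀  [x>a] with R_A=27/25, M_A=24/5 = (27/25)·(40/3) - (24/5) - 15 = -27/5 kN·m
Load 3 — point force P=-14 kN at a=10 m (b=L-a=10):
  M_3 = Pa²(a+3b)(L-x)/L³ - Pa²b/L²  [x>a] = (-14)·10²·(10+3·10)·(20-(40/3))/20³ - (-14)·10²·10/20² = -35/3 kN·m
Superposition: M = Σ M_i = -82/5 kN·m ≈ -16.400000 kN·m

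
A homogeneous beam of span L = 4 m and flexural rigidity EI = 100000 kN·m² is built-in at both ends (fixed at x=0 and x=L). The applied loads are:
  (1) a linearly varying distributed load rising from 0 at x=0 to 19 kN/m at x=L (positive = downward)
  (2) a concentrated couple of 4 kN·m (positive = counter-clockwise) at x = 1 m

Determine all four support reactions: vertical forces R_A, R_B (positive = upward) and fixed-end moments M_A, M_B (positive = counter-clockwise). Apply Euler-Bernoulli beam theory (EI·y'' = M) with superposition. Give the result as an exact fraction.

R_A = 501/40 kN, M_A = 563/60 kN·m, R_B = 1019/40 kN, M_B = -279/20 kN·m

Load 1 — triangular load w₀=19 kN/m (0→w₀ over full span):
  R_A = 3w₀L/20 = 3·19·4/20 = 57/5 kN
  M_A = w₀L²/30 = 19·4²/30 = 152/15 kN·m
  R_B = 7w₀L/20 = 7·19·4/20 = 133/5 kN
  M_B = -w₀L²/20 = -19·4²/20 = -76/5 kN·m
Load 2 — applied couple M₀=4 kN·m at a=1 m (b=L-a=3):
  R_A = 6M₀ab/L³ = 6·4·1·3/4³ = 9/8 kN
  M_A = M₀b(2a-b)/L² = 4·3·(2·1-3)/4² = -3/4 kN·m
  R_B = -6M₀ab/L³ = -6·4·1·3/4³ = -9/8 kN
  M_B = M₀a(2b-a)/L² = 4·1·(2·3-1)/4² = 5/4 kN·m
Superposition: R_A = 501/40 kN, M_A = 563/60 kN·m, R_B = 1019/40 kN, M_B = -279/20 kN·m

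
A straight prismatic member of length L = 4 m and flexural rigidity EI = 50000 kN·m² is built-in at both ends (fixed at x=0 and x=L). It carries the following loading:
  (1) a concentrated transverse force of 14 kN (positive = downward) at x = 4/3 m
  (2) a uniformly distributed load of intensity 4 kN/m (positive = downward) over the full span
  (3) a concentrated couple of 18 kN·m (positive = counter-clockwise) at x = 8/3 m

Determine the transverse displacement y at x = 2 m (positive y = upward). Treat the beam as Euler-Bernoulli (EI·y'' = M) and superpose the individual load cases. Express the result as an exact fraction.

y(2) = -41/202500 m

Load 1 — point force P=14 kN at a=4/3 m (b=L-a=8/3):
  y_1 = -Pa²(L-x)²(3bL-(3b+a)(L-x))/(6L³EI)  [x>a] = -14·(4/3)²·(4-2)²·(3·(8/3)·4-(3·(8/3)+(4/3))·(4-2))/(6·4³·50000) = -7/101250 m
Load 2 — uniform load w=4 kN/m over full span:
  y_2 = -wx²(L-x)²/(24EI) = -4·2²·(4-2)²/(24·50000) = -1/18750 m
Load 3 — applied couple M₀=18 kN·m at a=8/3 m (b=L-a=4/3):
  y_3 = (R_Ax³/6 - M_Ax²/2)/EI  [x≤a] with R_A=6, M_A=6 = (6·2³/6 - 6·2²/2)/50000 = -1/12500 m
Superposition: y = Σ y_i = -41/202500 m ≈ -0.000202 m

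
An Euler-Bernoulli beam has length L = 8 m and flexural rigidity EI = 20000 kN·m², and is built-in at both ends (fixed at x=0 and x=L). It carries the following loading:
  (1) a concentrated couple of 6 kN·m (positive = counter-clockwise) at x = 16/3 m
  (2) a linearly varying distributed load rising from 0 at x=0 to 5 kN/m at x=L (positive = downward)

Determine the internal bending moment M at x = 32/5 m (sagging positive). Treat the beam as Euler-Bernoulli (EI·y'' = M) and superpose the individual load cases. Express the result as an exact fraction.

Load 1 — applied couple M₀=6 kN·m at a=16/3 m (b=L-a=8/3):
  M_1 = R_Ax - M_A - M₀  [x>a] with R_A=1, M_A=2 = 1·(32/5) - 2 - 6 = -8/5 kN·m
Load 2 — triangular load w₀=5 kN/m (0→w₀ over full span):
  M_2 = 3w₀Lx/20 - w₀L²/30 - w₀x³/(6L) = 3·5·8·(32/5)/20 - 5·8²/30 - 5·(32/5)³/(6·8) = 32/75 kN·m
Superposition: M = Σ M_i = -88/75 kN·m ≈ -1.173333 kN·m

M(32/5) = -88/75 kN·m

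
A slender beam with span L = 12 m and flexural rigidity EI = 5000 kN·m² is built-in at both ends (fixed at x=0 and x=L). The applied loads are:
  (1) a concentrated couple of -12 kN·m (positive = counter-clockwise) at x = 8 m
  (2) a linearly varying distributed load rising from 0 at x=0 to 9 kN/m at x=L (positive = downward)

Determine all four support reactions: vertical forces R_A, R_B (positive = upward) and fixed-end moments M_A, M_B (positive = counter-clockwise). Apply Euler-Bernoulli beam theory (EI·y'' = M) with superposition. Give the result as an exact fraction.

Load 1 — applied couple M₀=-12 kN·m at a=8 m (b=L-a=4):
  R_A = 6M₀ab/L³ = 6·(-12)·8·4/12³ = -4/3 kN
  M_A = M₀b(2a-b)/L² = (-12)·4·(2·8-4)/12² = -4 kN·m
  R_B = -6M₀ab/L³ = -6·(-12)·8·4/12³ = 4/3 kN
  M_B = M₀a(2b-a)/L² = (-12)·8·(2·4-8)/12² = 0 kN·m
Load 2 — triangular load w₀=9 kN/m (0→w₀ over full span):
  R_A = 3w₀L/20 = 3·9·12/20 = 81/5 kN
  M_A = w₀L²/30 = 9·12²/30 = 216/5 kN·m
  R_B = 7w₀L/20 = 7·9·12/20 = 189/5 kN
  M_B = -w₀L²/20 = -9·12²/20 = -324/5 kN·m
Superposition: R_A = 223/15 kN, M_A = 196/5 kN·m, R_B = 587/15 kN, M_B = -324/5 kN·m

R_A = 223/15 kN, M_A = 196/5 kN·m, R_B = 587/15 kN, M_B = -324/5 kN·m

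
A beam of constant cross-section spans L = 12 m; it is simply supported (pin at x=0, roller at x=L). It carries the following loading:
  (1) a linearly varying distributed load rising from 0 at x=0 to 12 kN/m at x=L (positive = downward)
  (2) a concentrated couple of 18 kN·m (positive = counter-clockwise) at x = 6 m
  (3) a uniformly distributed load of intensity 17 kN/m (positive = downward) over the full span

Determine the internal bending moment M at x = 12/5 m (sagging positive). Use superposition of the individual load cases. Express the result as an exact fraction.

M(12/5) = 31842/125 kN·m

Load 1 — triangular load w₀=12 kN/m (0→w₀ over full span):
  M_1 = w₀Lx/6 - w₀x³/(6L) = 12·12·(12/5)/6 - 12·(12/5)³/(6·12) = 6912/125 kN·m
Load 2 — applied couple M₀=18 kN·m at a=6 m (b=L-a=6):
  M_2 = M₀x/L  [x≤a] = 18·(12/5)/12 = 18/5 kN·m
Load 3 — uniform load w=17 kN/m over full span:
  M_3 = wx(L-x)/2 = 17·(12/5)·(12-(12/5))/2 = 4896/25 kN·m
Superposition: M = Σ M_i = 31842/125 kN·m ≈ 254.736000 kN·m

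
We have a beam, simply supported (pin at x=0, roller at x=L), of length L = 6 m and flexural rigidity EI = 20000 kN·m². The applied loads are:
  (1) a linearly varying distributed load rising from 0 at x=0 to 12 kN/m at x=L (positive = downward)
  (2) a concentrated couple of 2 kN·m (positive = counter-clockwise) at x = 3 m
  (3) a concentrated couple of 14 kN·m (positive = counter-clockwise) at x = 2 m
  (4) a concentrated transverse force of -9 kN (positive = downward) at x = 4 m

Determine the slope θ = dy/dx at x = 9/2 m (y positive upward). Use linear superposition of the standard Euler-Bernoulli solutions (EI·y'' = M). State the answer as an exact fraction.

θ(9/2) = 16171/19200000 rad

Load 1 — triangular load w₀=12 kN/m (0→w₀ over full span):
  θ_1 = -w₀(7L⁴-30L²x²+15x⁴)/(360LEI) = -12·(7·6⁴-30·6²·(9/2)²+15·(9/2)⁴)/(360·6·20000) = 11817/6400000 rad
Load 2 — applied couple M₀=2 kN·m at a=3 m (b=L-a=3):
  θ_2 = (M₀x²/(2L)-M₀(x-a)+C₁)/EI  [x>a] with C₁=M₀(3b²-L²)/(6L)=-1/2 = (2·(9/2)²/(2·6)-2·((9/2)-3)+(-1/2))/20000 = -1/160000 rad
Load 3 — applied couple M₀=14 kN·m at a=2 m (b=L-a=4):
  θ_3 = (M₀x²/(2L)-M₀(x-a)+C₁)/EI  [x>a] with C₁=M₀(3b²-L²)/(6L)=14/3 = (14·(9/2)²/(2·6)-14·((9/2)-2)+(14/3))/20000 = -161/480000 rad
Load 4 — point force P=-9 kN at a=4 m (b=L-a=2):
  θ_4 = -Pa(2L²-6Lx+3x²+a²)/(6LEI)  [x>a] = -(-9)·4·(2·6²-6·6·(9/2)+3·(9/2)²+4²)/(6·6·20000) = -53/80000 rad
Superposition: θ = Σ θ_i = 16171/19200000 rad ≈ 0.000842 rad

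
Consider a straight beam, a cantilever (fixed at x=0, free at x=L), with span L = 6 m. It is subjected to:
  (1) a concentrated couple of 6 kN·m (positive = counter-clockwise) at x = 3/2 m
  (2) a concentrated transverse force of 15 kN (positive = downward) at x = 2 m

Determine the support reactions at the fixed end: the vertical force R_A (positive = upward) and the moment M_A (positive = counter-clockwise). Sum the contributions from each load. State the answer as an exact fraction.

Load 1 — applied couple M₀=6 kN·m at a=3/2 m (b=L-a=9/2):
  R_A = 0 kN
  M_A = -M₀ = -6 kN·m
Load 2 — point force P=15 kN at a=2 m (b=L-a=4):
  R_A = P = 15 kN
  M_A = Pa = 15·2 = 30 kN·m
Superposition: R_A = 15 kN, M_A = 24 kN·m

R_A = 15 kN, M_A = 24 kN·m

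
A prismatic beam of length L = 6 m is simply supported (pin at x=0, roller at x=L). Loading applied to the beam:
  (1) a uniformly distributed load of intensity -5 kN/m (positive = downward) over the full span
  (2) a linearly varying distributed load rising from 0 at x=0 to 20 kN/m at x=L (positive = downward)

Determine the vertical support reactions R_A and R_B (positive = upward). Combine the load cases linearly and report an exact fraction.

R_A = 5 kN, R_B = 25 kN

Load 1 — uniform load w=-5 kN/m over full span:
  R_A = wL/2 = (-5)·6/2 = -15 kN
  R_B = wL/2 = (-5)·6/2 = -15 kN
Load 2 — triangular load w₀=20 kN/m (0→w₀ over full span):
  R_A = w₀L/6 = 20·6/6 = 20 kN
  R_B = w₀L/3 = 20·6/3 = 40 kN
Superposition: R_A = 5 kN, R_B = 25 kN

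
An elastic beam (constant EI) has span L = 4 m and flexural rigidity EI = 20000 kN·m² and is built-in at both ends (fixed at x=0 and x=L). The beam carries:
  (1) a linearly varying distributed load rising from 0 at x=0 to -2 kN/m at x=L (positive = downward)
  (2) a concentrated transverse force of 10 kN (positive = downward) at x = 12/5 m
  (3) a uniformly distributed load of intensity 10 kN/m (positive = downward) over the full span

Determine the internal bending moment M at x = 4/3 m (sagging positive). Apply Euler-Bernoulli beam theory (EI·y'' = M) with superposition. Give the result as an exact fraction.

M(4/3) = 10048/2025 kN·m

Load 1 — triangular load w₀=-2 kN/m (0→w₀ over full span):
  M_1 = 3w₀Lx/20 - w₀L²/30 - w₀x³/(6L) = 3·(-2)·4·(4/3)/20 - (-2)·4²/30 - (-2)·(4/3)³/(6·4) = -136/405 kN·m
Load 2 — point force P=10 kN at a=12/5 m (b=L-a=8/5):
  M_2 = Pb²(3a+b)x/L³ - Pab²/L²  [x≤a] = 10·(8/5)²·(3·(12/5)+(8/5))·(4/3)/4³ - 10·(12/5)·(8/5)²/4² = 64/75 kN·m
Load 3 — uniform load w=10 kN/m over full span:
  M_3 = wLx/2 - wL²/12 - wx²/2 = 10·4·(4/3)/2 - 10·4²/12 - 10·(4/3)²/2 = 40/9 kN·m
Superposition: M = Σ M_i = 10048/2025 kN·m ≈ 4.961975 kN·m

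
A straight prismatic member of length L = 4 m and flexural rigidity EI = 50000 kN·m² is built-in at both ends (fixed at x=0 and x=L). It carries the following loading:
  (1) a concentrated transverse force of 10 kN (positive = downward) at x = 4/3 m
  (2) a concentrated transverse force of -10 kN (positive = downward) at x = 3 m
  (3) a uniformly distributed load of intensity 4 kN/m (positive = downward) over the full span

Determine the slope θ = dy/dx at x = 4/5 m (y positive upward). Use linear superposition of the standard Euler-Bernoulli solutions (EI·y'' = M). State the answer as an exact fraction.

θ(4/5) = -11537/168750000 rad

Load 1 — point force P=10 kN at a=4/3 m (b=L-a=8/3):
  θ_1 = -Pb²x(2aL-(3a+b)x)/(2L³EI)  [x≤a] = -10·(8/3)²·(4/5)·(2·(4/3)·4-(3·(4/3)+(8/3))·(4/5))/(2·4³·50000) = -4/84375 rad
Load 2 — point force P=-10 kN at a=3 m (b=L-a=1):
  θ_2 = -Pb²x(2aL-(3a+b)x)/(2L³EI)  [x≤a] = -(-10)·1²·(4/5)·(2·3·4-(3·3+1)·(4/5))/(2·4³·50000) = 1/50000 rad
Load 3 — uniform load w=4 kN/m over full span:
  θ_3 = -wx(L-x)(L-2x)/(12EI) = -4·(4/5)·(4-(4/5))·(4-2·(4/5))/(12·50000) = -16/390625 rad
Superposition: θ = Σ θ_i = -11537/168750000 rad ≈ -0.000068 rad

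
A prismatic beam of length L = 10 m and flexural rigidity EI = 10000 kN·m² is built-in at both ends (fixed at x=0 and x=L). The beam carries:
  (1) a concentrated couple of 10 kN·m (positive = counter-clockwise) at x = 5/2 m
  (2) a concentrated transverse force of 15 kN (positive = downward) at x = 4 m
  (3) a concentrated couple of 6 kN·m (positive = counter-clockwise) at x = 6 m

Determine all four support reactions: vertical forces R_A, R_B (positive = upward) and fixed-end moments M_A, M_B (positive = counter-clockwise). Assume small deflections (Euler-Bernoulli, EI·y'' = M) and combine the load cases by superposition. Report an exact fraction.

Load 1 — applied couple M₀=10 kN·m at a=5/2 m (b=L-a=15/2):
  R_A = 6M₀ab/L³ = 6·10·(5/2)·(15/2)/10³ = 9/8 kN
  M_A = M₀b(2a-b)/L² = 10·(15/2)·(2·(5/2)-(15/2))/10² = -15/8 kN·m
  R_B = -6M₀ab/L³ = -6·10·(5/2)·(15/2)/10³ = -9/8 kN
  M_B = M₀a(2b-a)/L² = 10·(5/2)·(2·(15/2)-(5/2))/10² = 25/8 kN·m
Load 2 — point force P=15 kN at a=4 m (b=L-a=6):
  R_A = Pb²(3a+b)/L³ = 15·6²·(3·4+6)/10³ = 243/25 kN
  M_A = Pab²/L² = 15·4·6²/10² = 108/5 kN·m
  R_B = Pa²(a+3b)/L³ = 15·4²·(4+3·6)/10³ = 132/25 kN
  M_B = -Pa²b/L² = -15·4²·6/10² = -72/5 kN·m
Load 3 — applied couple M₀=6 kN·m at a=6 m (b=L-a=4):
  R_A = 6M₀ab/L³ = 6·6·6·4/10³ = 108/125 kN
  M_A = M₀b(2a-b)/L² = 6·4·(2·6-4)/10² = 48/25 kN·m
  R_B = -6M₀ab/L³ = -6·6·6·4/10³ = -108/125 kN
  M_B = M₀a(2b-a)/L² = 6·6·(2·4-6)/10² = 18/25 kN·m
Superposition: R_A = 11709/1000 kN, M_A = 4329/200 kN·m, R_B = 3291/1000 kN, M_B = -2111/200 kN·m

R_A = 11709/1000 kN, M_A = 4329/200 kN·m, R_B = 3291/1000 kN, M_B = -2111/200 kN·m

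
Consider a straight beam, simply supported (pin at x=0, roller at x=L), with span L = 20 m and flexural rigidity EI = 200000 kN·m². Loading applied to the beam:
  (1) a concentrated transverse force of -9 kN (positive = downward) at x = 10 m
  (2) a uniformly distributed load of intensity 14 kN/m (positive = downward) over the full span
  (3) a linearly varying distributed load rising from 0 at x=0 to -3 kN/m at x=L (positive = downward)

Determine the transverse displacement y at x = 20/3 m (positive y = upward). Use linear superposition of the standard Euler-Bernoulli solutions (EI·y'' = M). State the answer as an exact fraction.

Load 1 — point force P=-9 kN at a=10 m (b=L-a=10):
  y_1 = -Pbx(L²-b²-x²)/(6LEI)  [x≤a] = -(-9)·10·(20/3)·(20²-10²-(20/3)²)/(6·20·200000) = 23/3600 m
Load 2 — uniform load w=14 kN/m over full span:
  y_2 = -wx(L³-2Lx²+x³)/(24EI) = -14·(20/3)·(20³-2·20·(20/3)²+(20/3)³)/(24·200000) = -154/1215 m
Load 3 — triangular load w₀=-3 kN/m (0→w₀ over full span):
  y_3 = -w₀x(7L⁴-10L²x²+3x⁴)/(360LEI) = -(-3)·(20/3)·(7·20⁴-10·20²·(20/3)²+3·(20/3)⁴)/(360·20·200000) = 16/1215 m
Superposition: y = Σ y_i = -3473/32400 m ≈ -0.107191 m

y(20/3) = -3473/32400 m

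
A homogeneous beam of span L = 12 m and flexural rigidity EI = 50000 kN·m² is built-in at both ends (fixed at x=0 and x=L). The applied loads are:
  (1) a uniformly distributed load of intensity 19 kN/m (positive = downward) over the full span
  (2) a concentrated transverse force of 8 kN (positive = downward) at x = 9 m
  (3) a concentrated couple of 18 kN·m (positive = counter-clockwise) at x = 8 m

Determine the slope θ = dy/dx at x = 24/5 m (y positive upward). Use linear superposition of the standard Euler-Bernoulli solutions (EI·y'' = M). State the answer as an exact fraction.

θ(24/5) = -4509/1562500 rad

Load 1 — uniform load w=19 kN/m over full span:
  θ_1 = -wx(L-x)(L-2x)/(12EI) = -19·(24/5)·(12-(24/5))·(12-2·(24/5))/(12·50000) = -1026/390625 rad
Load 2 — point force P=8 kN at a=9 m (b=L-a=3):
  θ_2 = -Pb²x(2aL-(3a+b)x)/(2L³EI)  [x≤a] = -8·3²·(24/5)·(2·9·12-(3·9+3)·(24/5))/(2·12³·50000) = -9/62500 rad
Load 3 — applied couple M₀=18 kN·m at a=8 m (b=L-a=4):
  θ_3 = (R_Ax²/2 - M_Ax)/EI  [x≤a] with R_A=2, M_A=6 = (2·(24/5)²/2 - 6·(24/5))/50000 = -9/78125 rad
Superposition: θ = Σ θ_i = -4509/1562500 rad ≈ -0.002886 rad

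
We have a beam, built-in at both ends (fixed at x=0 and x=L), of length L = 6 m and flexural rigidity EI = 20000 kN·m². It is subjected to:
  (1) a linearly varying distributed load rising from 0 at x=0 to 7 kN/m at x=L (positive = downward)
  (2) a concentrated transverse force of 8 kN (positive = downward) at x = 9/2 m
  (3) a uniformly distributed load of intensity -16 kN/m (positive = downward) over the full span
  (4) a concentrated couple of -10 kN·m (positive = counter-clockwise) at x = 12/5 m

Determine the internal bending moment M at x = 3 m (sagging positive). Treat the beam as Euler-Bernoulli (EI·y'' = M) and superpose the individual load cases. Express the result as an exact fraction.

M(3) = -53/4 kN·m

Load 1 — triangular load w₀=7 kN/m (0→w₀ over full span):
  M_1 = 3w₀Lx/20 - w₀L²/30 - w₀x³/(6L) = 3·7·6·3/20 - 7·6²/30 - 7·3³/(6·6) = 21/4 kN·m
Load 2 — point force P=8 kN at a=9/2 m (b=L-a=3/2):
  M_2 = Pb²(3a+b)x/L³ - Pab²/L²  [x≤a] = 8·(3/2)²·(3·(9/2)+(3/2))·3/6³ - 8·(9/2)·(3/2)²/6² = 3/2 kN·m
Load 3 — uniform load w=-16 kN/m over full span:
  M_3 = wLx/2 - wL²/12 - wx²/2 = (-16)·6·3/2 - (-16)·6²/12 - (-16)·3²/2 = -24 kN·m
Load 4 — applied couple M₀=-10 kN·m at a=12/5 m (b=L-a=18/5):
  M_4 = R_Ax - M_A - M₀  [x>a] with R_A=-12/5, M_A=-6/5 = (-12/5)·3 - (-6/5) - (-10) = 4 kN·m
Superposition: M = Σ M_i = -53/4 kN·m ≈ -13.250000 kN·m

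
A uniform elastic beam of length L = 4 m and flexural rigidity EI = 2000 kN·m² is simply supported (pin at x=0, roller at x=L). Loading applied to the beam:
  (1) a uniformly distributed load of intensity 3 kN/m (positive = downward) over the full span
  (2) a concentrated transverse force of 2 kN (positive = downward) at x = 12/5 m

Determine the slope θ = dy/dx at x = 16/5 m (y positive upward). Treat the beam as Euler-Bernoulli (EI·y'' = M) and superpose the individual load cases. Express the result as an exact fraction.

Load 1 — uniform load w=3 kN/m over full span:
  θ_1 = -w(L³-6Lx²+4x³)/(24EI) = -3·(4³-6·4·(16/5)²+4·(16/5)³)/(24·2000) = 99/31250 rad
Load 2 — point force P=2 kN at a=12/5 m (b=L-a=8/5):
  θ_2 = -Pa(2L²-6Lx+3x²+a²)/(6LEI)  [x>a] = -2·(12/5)·(2·4²-6·4·(16/5)+3·(16/5)²+(12/5)²)/(6·4·2000) = 13/15625 rad
Superposition: θ = Σ θ_i = 1/250 rad ≈ 0.004000 rad

θ(16/5) = 1/250 rad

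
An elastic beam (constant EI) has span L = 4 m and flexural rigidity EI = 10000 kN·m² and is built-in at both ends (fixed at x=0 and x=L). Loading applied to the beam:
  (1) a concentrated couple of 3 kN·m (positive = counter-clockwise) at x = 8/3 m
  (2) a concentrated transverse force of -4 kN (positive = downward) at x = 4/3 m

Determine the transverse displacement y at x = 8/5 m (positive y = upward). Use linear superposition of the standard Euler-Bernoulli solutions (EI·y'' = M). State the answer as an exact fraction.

Load 1 — applied couple M₀=3 kN·m at a=8/3 m (b=L-a=4/3):
  y_1 = (R_Ax³/6 - M_Ax²/2)/EI  [x≤a] with R_A=1, M_A=1 = (1·(8/5)³/6 - 1·(8/5)²/2)/10000 = -14/234375 m
Load 2 — point force P=-4 kN at a=4/3 m (b=L-a=8/3):
  y_2 = -Pa²(L-x)²(3bL-(3b+a)(L-x))/(6L³EI)  [x>a] = -(-4)·(4/3)²·(4-(8/5))²·(3·(8/3)·4-(3·(8/3)+(4/3))·(4-(8/5)))/(6·4³·10000) = 8/78125 m
Superposition: y = Σ y_i = 2/46875 m ≈ 0.000043 m

y(8/5) = 2/46875 m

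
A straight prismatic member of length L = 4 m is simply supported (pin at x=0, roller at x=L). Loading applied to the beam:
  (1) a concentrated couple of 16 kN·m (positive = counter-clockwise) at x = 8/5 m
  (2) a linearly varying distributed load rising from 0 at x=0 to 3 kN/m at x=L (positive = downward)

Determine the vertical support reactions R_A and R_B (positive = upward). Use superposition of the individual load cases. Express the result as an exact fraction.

Load 1 — applied couple M₀=16 kN·m at a=8/5 m (b=L-a=12/5):
  R_A = M₀/L = 16/4 = 4 kN
  R_B = -M₀/L = -16/4 = -4 kN
Load 2 — triangular load w₀=3 kN/m (0→w₀ over full span):
  R_A = w₀L/6 = 3·4/6 = 2 kN
  R_B = w₀L/3 = 3·4/3 = 4 kN
Superposition: R_A = 6 kN, R_B = 0 kN

R_A = 6 kN, R_B = 0 kN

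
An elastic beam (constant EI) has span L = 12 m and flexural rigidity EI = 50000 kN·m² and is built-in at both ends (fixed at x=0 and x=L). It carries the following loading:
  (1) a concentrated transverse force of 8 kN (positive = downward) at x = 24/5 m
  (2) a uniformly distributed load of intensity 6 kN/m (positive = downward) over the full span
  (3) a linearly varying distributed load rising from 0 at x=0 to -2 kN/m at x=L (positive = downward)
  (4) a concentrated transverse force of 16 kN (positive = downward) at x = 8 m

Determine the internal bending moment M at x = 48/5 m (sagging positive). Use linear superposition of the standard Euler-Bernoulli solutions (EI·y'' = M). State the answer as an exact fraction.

Load 1 — point force P=8 kN at a=24/5 m (b=L-a=36/5):
  M_1 = Pa²(a+3b)(L-x)/L³ - Pa²b/L²  [x>a] = 8·(24/5)²·((24/5)+3·(36/5))·(12-(48/5))/12³ - 8·(24/5)²·(36/5)/12² = -1536/625 kN·m
Load 2 — uniform load w=6 kN/m over full span:
  M_2 = wLx/2 - wL²/12 - wx²/2 = 6·12·(48/5)/2 - 6·12²/12 - 6·(48/5)²/2 = -72/25 kN·m
Load 3 — triangular load w₀=-2 kN/m (0→w₀ over full span):
  M_3 = 3w₀Lx/20 - w₀L²/30 - w₀x³/(6L) = 3·(-2)·12·(48/5)/20 - (-2)·12²/30 - (-2)·(48/5)³/(6·12) = -48/125 kN·m
Load 4 — point force P=16 kN at a=8 m (b=L-a=4):
  M_4 = Pa²(a+3b)(L-x)/L³ - Pa²b/L²  [x>a] = 16·8²·(8+3·4)·(12-(48/5))/12³ - 16·8²·4/12² = 0 kN·m
Superposition: M = Σ M_i = -3576/625 kN·m ≈ -5.721600 kN·m

M(48/5) = -3576/625 kN·m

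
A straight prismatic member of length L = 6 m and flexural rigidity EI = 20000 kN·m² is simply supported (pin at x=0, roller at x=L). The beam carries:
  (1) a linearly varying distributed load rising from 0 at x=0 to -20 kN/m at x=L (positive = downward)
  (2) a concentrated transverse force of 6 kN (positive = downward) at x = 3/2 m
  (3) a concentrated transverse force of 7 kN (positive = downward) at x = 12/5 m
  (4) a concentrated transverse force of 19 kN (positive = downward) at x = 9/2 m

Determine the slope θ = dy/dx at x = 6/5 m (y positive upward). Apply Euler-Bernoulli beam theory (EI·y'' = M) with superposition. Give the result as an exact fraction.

θ(6/5) = 99651/80000000 rad

Load 1 — triangular load w₀=-20 kN/m (0→w₀ over full span):
  θ_1 = -w₀(7L⁴-30L²x²+15x⁴)/(360LEI) = -(-20)·(7·6⁴-30·6²·(6/5)²+15·(6/5)⁴)/(360·6·20000) = 273/78125 rad
Load 2 — point force P=6 kN at a=3/2 m (b=L-a=9/2):
  θ_2 = -Pb(L²-b²-3x²)/(6LEI)  [x≤a] = -6·(9/2)·(6²-(9/2)²-3·(6/5)²)/(6·6·20000) = -3429/8000000 rad
Load 3 — point force P=7 kN at a=12/5 m (b=L-a=18/5):
  θ_3 = -Pb(L²-b²-3x²)/(6LEI)  [x≤a] = -7·(18/5)·(6²-(18/5)²-3·(6/5)²)/(6·6·20000) = -819/1250000 rad
Load 4 — point force P=19 kN at a=9/2 m (b=L-a=3/2):
  θ_4 = -Pb(L²-b²-3x²)/(6LEI)  [x≤a] = -19·(3/2)·(6²-(3/2)²-3·(6/5)²)/(6·6·20000) = -18639/16000000 rad
Superposition: θ = Σ θ_i = 99651/80000000 rad ≈ 0.001246 rad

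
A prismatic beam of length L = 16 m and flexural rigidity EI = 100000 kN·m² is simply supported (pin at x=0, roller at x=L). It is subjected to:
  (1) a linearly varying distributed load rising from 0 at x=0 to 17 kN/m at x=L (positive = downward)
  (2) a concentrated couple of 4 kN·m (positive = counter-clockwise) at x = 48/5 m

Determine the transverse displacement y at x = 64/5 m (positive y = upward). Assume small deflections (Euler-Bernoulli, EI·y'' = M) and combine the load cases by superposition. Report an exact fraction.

Load 1 — triangular load w₀=17 kN/m (0→w₀ over full span):
  y_1 = -w₀x(7L⁴-10L²x²+3x⁴)/(360LEI) = -17·(64/5)·(7·16⁴-10·16²·(64/5)²+3·(64/5)⁴)/(360·16·100000) = -2210816/48828125 m
Load 2 — applied couple M₀=4 kN·m at a=48/5 m (b=L-a=32/5):
  y_2 = (M₀x³/(6L)-M₀(x-a)²/2+C₁x)/EI  [x>a] with C₁=M₀(3b²-L²)/(6L)=-416/75 = (4·(64/5)³/(6·16)-4·((64/5)-(48/5))²/2+(-416/75)·(64/5))/100000 = -16/390625 m
Superposition: y = Σ y_i = -2212816/48828125 m ≈ -0.045318 m

y(64/5) = -2212816/48828125 m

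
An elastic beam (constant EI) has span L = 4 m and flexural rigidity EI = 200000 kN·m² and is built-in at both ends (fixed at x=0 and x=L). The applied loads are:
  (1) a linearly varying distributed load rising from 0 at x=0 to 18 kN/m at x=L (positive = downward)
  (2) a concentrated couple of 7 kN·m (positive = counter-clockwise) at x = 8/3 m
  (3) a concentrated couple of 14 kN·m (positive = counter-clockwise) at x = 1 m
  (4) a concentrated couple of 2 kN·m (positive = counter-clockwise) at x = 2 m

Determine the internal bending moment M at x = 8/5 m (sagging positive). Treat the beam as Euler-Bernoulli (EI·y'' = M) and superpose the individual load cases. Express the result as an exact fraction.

M(8/5) = 1633/1000 kN·m

Load 1 — triangular load w₀=18 kN/m (0→w₀ over full span):
  M_1 = 3w₀Lx/20 - w₀L²/30 - w₀x³/(6L) = 3·18·4·(8/5)/20 - 18·4²/30 - 18·(8/5)³/(6·4) = 576/125 kN·m
Load 2 — applied couple M₀=7 kN·m at a=8/3 m (b=L-a=4/3):
  M_2 = R_Ax - M_A  [x≤a] with R_A=7/3, M_A=7/3 = (7/3)·(8/5) - (7/3) = 7/5 kN·m
Load 3 — applied couple M₀=14 kN·m at a=1 m (b=L-a=3):
  M_3 = R_Ax - M_A - M₀  [x>a] with R_A=63/16, M_A=-21/8 = (63/16)·(8/5) - (-21/8) - 14 = -203/40 kN·m
Load 4 — applied couple M₀=2 kN·m at a=2 m (b=L-a=2):
  M_4 = R_Ax - M_A  [x≤a] with R_A=3/4, M_A=1/2 = (3/4)·(8/5) - (1/2) = 7/10 kN·m
Superposition: M = Σ M_i = 1633/1000 kN·m ≈ 1.633000 kN·m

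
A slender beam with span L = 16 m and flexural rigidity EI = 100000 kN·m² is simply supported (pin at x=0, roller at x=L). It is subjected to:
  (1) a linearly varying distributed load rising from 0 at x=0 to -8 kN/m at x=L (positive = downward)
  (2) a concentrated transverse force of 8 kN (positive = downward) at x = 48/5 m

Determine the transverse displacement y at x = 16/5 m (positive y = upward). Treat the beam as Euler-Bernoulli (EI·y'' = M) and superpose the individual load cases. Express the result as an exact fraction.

y(16/5) = 2306048/146484375 m

Load 1 — triangular load w₀=-8 kN/m (0→w₀ over full span):
  y_1 = -w₀x(7L⁴-10L²x²+3x⁴)/(360LEI) = -(-8)·(16/5)·(7·16⁴-10·16²·(16/5)²+3·(16/5)⁴)/(360·16·100000) = 2818048/146484375 m
Load 2 — point force P=8 kN at a=48/5 m (b=L-a=32/5):
  y_2 = -Pbx(L²-b²-x²)/(6LEI)  [x≤a] = -8·(32/5)·(16/5)·(16²-(32/5)²-(16/5)²)/(6·16·100000) = -4096/1171875 m
Superposition: y = Σ y_i = 2306048/146484375 m ≈ 0.015743 m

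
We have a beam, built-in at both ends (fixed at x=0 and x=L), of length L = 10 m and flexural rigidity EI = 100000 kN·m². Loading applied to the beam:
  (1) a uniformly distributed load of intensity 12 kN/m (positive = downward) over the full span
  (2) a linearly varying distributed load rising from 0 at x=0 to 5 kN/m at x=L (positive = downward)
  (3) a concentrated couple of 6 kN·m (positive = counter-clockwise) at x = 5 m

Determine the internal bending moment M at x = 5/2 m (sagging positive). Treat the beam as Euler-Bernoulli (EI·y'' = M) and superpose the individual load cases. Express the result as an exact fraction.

Load 1 — uniform load w=12 kN/m over full span:
  M_1 = wLx/2 - wL²/12 - wx²/2 = 12·10·(5/2)/2 - 12·10²/12 - 12·(5/2)²/2 = 25/2 kN·m
Load 2 — triangular load w₀=5 kN/m (0→w₀ over full span):
  M_2 = 3w₀Lx/20 - w₀L²/30 - w₀x³/(6L) = 3·5·10·(5/2)/20 - 5·10²/30 - 5·(5/2)³/(6·10) = 25/32 kN·m
Load 3 — applied couple M₀=6 kN·m at a=5 m (b=L-a=5):
  M_3 = R_Ax - M_A  [x≤a] with R_A=9/10, M_A=3/2 = (9/10)·(5/2) - (3/2) = 3/4 kN·m
Superposition: M = Σ M_i = 449/32 kN·m ≈ 14.031250 kN·m

M(5/2) = 449/32 kN·m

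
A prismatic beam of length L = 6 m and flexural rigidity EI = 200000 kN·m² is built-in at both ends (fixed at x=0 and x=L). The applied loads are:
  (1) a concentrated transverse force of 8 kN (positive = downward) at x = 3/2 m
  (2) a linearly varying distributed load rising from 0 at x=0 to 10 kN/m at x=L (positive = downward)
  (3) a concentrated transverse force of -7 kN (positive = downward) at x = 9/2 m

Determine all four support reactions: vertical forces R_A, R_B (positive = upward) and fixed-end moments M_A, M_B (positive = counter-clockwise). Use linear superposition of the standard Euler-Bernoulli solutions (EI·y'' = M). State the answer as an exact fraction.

Load 1 — point force P=8 kN at a=3/2 m (b=L-a=9/2):
  R_A = Pb²(3a+b)/L³ = 8·(9/2)²·(3·(3/2)+(9/2))/6³ = 27/4 kN
  M_A = Pab²/L² = 8·(3/2)·(9/2)²/6² = 27/4 kN·m
  R_B = Pa²(a+3b)/L³ = 8·(3/2)²·((3/2)+3·(9/2))/6³ = 5/4 kN
  M_B = -Pa²b/L² = -8·(3/2)²·(9/2)/6² = -9/4 kN·m
Load 2 — triangular load w₀=10 kN/m (0→w₀ over full span):
  R_A = 3w₀L/20 = 3·10·6/20 = 9 kN
  M_A = w₀L²/30 = 10·6²/30 = 12 kN·m
  R_B = 7w₀L/20 = 7·10·6/20 = 21 kN
  M_B = -w₀L²/20 = -10·6²/20 = -18 kN·m
Load 3 — point force P=-7 kN at a=9/2 m (b=L-a=3/2):
  R_A = Pb²(3a+b)/L³ = (-7)·(3/2)²·(3·(9/2)+(3/2))/6³ = -35/32 kN
  M_A = Pab²/L² = (-7)·(9/2)·(3/2)²/6² = -63/32 kN·m
  R_B = Pa²(a+3b)/L³ = (-7)·(9/2)²·((9/2)+3·(3/2))/6³ = -189/32 kN
  M_B = -Pa²b/L² = -(-7)·(9/2)²·(3/2)/6² = 189/32 kN·m
Superposition: R_A = 469/32 kN, M_A = 537/32 kN·m, R_B = 523/32 kN, M_B = -459/32 kN·m

R_A = 469/32 kN, M_A = 537/32 kN·m, R_B = 523/32 kN, M_B = -459/32 kN·m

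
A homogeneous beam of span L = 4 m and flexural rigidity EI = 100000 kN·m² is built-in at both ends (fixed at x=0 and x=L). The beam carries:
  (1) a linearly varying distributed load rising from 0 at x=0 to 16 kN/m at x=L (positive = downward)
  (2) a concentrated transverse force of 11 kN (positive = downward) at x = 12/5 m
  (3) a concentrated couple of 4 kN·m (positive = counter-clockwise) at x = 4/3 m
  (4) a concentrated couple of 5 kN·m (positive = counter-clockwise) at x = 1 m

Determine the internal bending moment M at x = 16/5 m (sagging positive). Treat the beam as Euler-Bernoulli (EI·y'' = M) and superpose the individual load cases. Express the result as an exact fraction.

M(16/5) = 4119/10000 kN·m

Load 1 — triangular load w₀=16 kN/m (0→w₀ over full span):
  M_1 = 3w₀Lx/20 - w₀L²/30 - w₀x³/(6L) = 3·16·4·(16/5)/20 - 16·4²/30 - 16·(16/5)³/(6·4) = 128/375 kN·m
Load 2 — point force P=11 kN at a=12/5 m (b=L-a=8/5):
  M_2 = Pa²(a+3b)(L-x)/L³ - Pa²b/L²  [x>a] = 11·(12/5)²·((12/5)+3·(8/5))·(4-(16/5))/4³ - 11·(12/5)²·(8/5)/4² = -396/625 kN·m
Load 3 — applied couple M₀=4 kN·m at a=4/3 m (b=L-a=8/3):
  M_3 = R_Ax - M_A - M₀  [x>a] with R_A=4/3, M_A=0 = (4/3)·(16/5) - 0 - 4 = 4/15 kN·m
Load 4 — applied couple M₀=5 kN·m at a=1 m (b=L-a=3):
  M_4 = R_Ax - M_A - M₀  [x>a] with R_A=45/32, M_A=-15/16 = (45/32)·(16/5) - (-15/16) - 5 = 7/16 kN·m
Superposition: M = Σ M_i = 4119/10000 kN·m ≈ 0.411900 kN·m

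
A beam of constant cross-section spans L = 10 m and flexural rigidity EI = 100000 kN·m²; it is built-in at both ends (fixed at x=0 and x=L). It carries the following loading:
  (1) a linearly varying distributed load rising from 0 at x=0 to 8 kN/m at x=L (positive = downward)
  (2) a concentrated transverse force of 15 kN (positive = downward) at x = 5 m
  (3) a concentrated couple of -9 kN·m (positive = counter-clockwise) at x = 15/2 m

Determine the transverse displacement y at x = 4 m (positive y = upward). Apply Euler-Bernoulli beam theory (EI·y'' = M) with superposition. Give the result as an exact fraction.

y(4) = -7523/5000000 m

Load 1 — triangular load w₀=8 kN/m (0→w₀ over full span):
  y_1 = -w₀x²(L-x)²(x+2L)/(120LEI) = -8·4²·(10-4)²·(4+2·10)/(120·10·100000) = -72/78125 m
Load 2 — point force P=15 kN at a=5 m (b=L-a=5):
  y_2 = -Pb²x²(3aL-(3a+b)x)/(6L³EI)  [x≤a] = -15·5²·4²·(3·5·10-(3·5+5)·4)/(6·10³·100000) = -7/10000 m
Load 3 — applied couple M₀=-9 kN·m at a=15/2 m (b=L-a=5/2):
  y_3 = (R_Ax³/6 - M_Ax²/2)/EI  [x≤a] with R_A=-81/80, M_A=-45/16 = ((-81/80)·4³/6 - (-45/16)·4²/2)/100000 = 117/1000000 m
Superposition: y = Σ y_i = -7523/5000000 m ≈ -0.001505 m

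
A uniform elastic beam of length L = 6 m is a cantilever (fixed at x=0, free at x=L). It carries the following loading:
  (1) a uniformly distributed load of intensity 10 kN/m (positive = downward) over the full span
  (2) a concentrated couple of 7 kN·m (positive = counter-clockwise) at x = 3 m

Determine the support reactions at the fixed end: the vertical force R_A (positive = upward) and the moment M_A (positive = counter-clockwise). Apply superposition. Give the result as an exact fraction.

Load 1 — uniform load w=10 kN/m over full span:
  R_A = wL = 10·6 = 60 kN
  M_A = wL²/2 = 10·6²/2 = 180 kN·m
Load 2 — applied couple M₀=7 kN·m at a=3 m (b=L-a=3):
  R_A = 0 kN
  M_A = -M₀ = -7 kN·m
Superposition: R_A = 60 kN, M_A = 173 kN·m

R_A = 60 kN, M_A = 173 kN·m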